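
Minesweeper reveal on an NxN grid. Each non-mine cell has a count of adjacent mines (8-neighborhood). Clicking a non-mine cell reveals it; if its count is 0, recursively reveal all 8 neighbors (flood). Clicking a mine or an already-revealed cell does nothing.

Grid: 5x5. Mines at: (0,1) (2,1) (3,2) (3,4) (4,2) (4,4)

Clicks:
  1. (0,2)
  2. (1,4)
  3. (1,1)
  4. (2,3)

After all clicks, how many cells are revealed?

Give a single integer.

Answer: 10

Derivation:
Click 1 (0,2) count=1: revealed 1 new [(0,2)] -> total=1
Click 2 (1,4) count=0: revealed 8 new [(0,3) (0,4) (1,2) (1,3) (1,4) (2,2) (2,3) (2,4)] -> total=9
Click 3 (1,1) count=2: revealed 1 new [(1,1)] -> total=10
Click 4 (2,3) count=2: revealed 0 new [(none)] -> total=10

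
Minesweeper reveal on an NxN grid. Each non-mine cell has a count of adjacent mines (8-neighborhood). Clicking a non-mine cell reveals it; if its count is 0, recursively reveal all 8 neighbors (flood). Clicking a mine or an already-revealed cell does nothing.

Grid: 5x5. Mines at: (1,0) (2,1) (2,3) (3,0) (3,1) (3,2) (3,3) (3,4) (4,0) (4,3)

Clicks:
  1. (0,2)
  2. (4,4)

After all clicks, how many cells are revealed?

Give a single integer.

Click 1 (0,2) count=0: revealed 8 new [(0,1) (0,2) (0,3) (0,4) (1,1) (1,2) (1,3) (1,4)] -> total=8
Click 2 (4,4) count=3: revealed 1 new [(4,4)] -> total=9

Answer: 9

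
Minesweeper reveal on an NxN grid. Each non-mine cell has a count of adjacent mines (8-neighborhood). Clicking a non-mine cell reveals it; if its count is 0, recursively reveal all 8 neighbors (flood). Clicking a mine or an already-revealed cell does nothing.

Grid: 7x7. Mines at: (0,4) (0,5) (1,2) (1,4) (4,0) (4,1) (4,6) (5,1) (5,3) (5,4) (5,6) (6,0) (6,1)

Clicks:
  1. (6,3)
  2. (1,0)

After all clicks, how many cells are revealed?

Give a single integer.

Click 1 (6,3) count=2: revealed 1 new [(6,3)] -> total=1
Click 2 (1,0) count=0: revealed 8 new [(0,0) (0,1) (1,0) (1,1) (2,0) (2,1) (3,0) (3,1)] -> total=9

Answer: 9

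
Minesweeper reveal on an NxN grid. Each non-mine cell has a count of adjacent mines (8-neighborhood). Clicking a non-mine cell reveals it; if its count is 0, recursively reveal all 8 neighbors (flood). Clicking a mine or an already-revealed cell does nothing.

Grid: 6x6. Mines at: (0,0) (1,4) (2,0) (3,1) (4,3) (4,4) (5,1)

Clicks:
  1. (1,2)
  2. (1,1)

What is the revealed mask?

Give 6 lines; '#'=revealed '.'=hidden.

Click 1 (1,2) count=0: revealed 9 new [(0,1) (0,2) (0,3) (1,1) (1,2) (1,3) (2,1) (2,2) (2,3)] -> total=9
Click 2 (1,1) count=2: revealed 0 new [(none)] -> total=9

Answer: .###..
.###..
.###..
......
......
......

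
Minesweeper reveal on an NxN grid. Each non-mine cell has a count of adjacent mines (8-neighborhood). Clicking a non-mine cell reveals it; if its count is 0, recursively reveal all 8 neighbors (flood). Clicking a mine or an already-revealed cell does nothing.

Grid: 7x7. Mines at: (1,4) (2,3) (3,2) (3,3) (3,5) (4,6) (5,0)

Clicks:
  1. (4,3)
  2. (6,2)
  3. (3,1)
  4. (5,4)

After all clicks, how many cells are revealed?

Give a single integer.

Answer: 18

Derivation:
Click 1 (4,3) count=2: revealed 1 new [(4,3)] -> total=1
Click 2 (6,2) count=0: revealed 16 new [(4,1) (4,2) (4,4) (4,5) (5,1) (5,2) (5,3) (5,4) (5,5) (5,6) (6,1) (6,2) (6,3) (6,4) (6,5) (6,6)] -> total=17
Click 3 (3,1) count=1: revealed 1 new [(3,1)] -> total=18
Click 4 (5,4) count=0: revealed 0 new [(none)] -> total=18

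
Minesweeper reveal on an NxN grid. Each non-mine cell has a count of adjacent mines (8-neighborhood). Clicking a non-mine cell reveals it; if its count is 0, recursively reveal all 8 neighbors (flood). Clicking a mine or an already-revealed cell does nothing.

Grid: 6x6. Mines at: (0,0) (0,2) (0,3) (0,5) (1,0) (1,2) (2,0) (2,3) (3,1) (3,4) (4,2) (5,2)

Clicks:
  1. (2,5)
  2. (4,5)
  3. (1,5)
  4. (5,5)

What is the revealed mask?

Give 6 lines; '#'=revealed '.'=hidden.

Answer: ......
.....#
.....#
......
...###
...###

Derivation:
Click 1 (2,5) count=1: revealed 1 new [(2,5)] -> total=1
Click 2 (4,5) count=1: revealed 1 new [(4,5)] -> total=2
Click 3 (1,5) count=1: revealed 1 new [(1,5)] -> total=3
Click 4 (5,5) count=0: revealed 5 new [(4,3) (4,4) (5,3) (5,4) (5,5)] -> total=8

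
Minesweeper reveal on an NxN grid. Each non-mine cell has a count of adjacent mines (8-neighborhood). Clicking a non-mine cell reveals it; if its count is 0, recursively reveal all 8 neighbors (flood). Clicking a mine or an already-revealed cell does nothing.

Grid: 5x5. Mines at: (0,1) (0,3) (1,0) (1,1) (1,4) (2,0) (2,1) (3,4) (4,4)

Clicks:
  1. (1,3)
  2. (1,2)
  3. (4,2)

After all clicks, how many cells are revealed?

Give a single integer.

Click 1 (1,3) count=2: revealed 1 new [(1,3)] -> total=1
Click 2 (1,2) count=4: revealed 1 new [(1,2)] -> total=2
Click 3 (4,2) count=0: revealed 8 new [(3,0) (3,1) (3,2) (3,3) (4,0) (4,1) (4,2) (4,3)] -> total=10

Answer: 10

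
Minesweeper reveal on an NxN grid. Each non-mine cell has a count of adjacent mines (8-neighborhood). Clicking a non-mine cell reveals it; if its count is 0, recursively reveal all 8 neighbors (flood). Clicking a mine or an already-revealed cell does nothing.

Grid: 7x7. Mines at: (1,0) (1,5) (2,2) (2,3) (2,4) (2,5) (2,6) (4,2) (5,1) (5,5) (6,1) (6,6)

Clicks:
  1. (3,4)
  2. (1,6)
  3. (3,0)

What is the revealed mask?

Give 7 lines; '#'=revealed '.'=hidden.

Answer: .......
......#
##.....
##..#..
##.....
.......
.......

Derivation:
Click 1 (3,4) count=3: revealed 1 new [(3,4)] -> total=1
Click 2 (1,6) count=3: revealed 1 new [(1,6)] -> total=2
Click 3 (3,0) count=0: revealed 6 new [(2,0) (2,1) (3,0) (3,1) (4,0) (4,1)] -> total=8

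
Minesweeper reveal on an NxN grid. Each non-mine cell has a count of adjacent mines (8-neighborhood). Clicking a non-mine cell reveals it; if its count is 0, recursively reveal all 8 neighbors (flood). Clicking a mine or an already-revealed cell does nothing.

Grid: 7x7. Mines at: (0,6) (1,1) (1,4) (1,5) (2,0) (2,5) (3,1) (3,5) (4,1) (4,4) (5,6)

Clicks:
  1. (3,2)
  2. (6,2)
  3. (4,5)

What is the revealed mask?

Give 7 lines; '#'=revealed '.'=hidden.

Click 1 (3,2) count=2: revealed 1 new [(3,2)] -> total=1
Click 2 (6,2) count=0: revealed 12 new [(5,0) (5,1) (5,2) (5,3) (5,4) (5,5) (6,0) (6,1) (6,2) (6,3) (6,4) (6,5)] -> total=13
Click 3 (4,5) count=3: revealed 1 new [(4,5)] -> total=14

Answer: .......
.......
.......
..#....
.....#.
######.
######.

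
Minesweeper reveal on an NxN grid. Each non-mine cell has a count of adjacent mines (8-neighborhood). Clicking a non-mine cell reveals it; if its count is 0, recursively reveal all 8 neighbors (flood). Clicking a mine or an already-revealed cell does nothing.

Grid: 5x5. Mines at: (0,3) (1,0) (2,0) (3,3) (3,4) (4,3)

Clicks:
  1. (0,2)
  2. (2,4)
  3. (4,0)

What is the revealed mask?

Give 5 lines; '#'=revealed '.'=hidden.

Click 1 (0,2) count=1: revealed 1 new [(0,2)] -> total=1
Click 2 (2,4) count=2: revealed 1 new [(2,4)] -> total=2
Click 3 (4,0) count=0: revealed 6 new [(3,0) (3,1) (3,2) (4,0) (4,1) (4,2)] -> total=8

Answer: ..#..
.....
....#
###..
###..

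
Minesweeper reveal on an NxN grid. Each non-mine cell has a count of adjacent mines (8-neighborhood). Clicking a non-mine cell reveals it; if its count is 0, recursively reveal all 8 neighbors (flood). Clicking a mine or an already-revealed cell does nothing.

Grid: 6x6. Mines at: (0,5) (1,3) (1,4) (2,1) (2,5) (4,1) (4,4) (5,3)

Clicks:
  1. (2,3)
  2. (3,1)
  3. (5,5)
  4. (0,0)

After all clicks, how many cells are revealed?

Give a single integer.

Click 1 (2,3) count=2: revealed 1 new [(2,3)] -> total=1
Click 2 (3,1) count=2: revealed 1 new [(3,1)] -> total=2
Click 3 (5,5) count=1: revealed 1 new [(5,5)] -> total=3
Click 4 (0,0) count=0: revealed 6 new [(0,0) (0,1) (0,2) (1,0) (1,1) (1,2)] -> total=9

Answer: 9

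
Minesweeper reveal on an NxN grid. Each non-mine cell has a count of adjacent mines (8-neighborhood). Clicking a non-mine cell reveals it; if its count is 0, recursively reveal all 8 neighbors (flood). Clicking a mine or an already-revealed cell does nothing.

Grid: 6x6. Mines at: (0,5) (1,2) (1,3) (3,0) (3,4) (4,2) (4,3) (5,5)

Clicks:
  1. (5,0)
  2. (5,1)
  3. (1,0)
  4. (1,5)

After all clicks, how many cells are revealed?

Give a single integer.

Answer: 11

Derivation:
Click 1 (5,0) count=0: revealed 4 new [(4,0) (4,1) (5,0) (5,1)] -> total=4
Click 2 (5,1) count=1: revealed 0 new [(none)] -> total=4
Click 3 (1,0) count=0: revealed 6 new [(0,0) (0,1) (1,0) (1,1) (2,0) (2,1)] -> total=10
Click 4 (1,5) count=1: revealed 1 new [(1,5)] -> total=11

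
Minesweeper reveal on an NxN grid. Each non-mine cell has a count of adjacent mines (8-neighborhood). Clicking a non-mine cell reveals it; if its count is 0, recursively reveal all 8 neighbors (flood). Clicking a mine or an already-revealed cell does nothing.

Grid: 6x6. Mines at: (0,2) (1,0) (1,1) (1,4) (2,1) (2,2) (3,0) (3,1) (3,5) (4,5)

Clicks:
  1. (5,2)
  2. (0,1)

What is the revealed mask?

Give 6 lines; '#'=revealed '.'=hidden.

Answer: .#....
......
......
..###.
#####.
#####.

Derivation:
Click 1 (5,2) count=0: revealed 13 new [(3,2) (3,3) (3,4) (4,0) (4,1) (4,2) (4,3) (4,4) (5,0) (5,1) (5,2) (5,3) (5,4)] -> total=13
Click 2 (0,1) count=3: revealed 1 new [(0,1)] -> total=14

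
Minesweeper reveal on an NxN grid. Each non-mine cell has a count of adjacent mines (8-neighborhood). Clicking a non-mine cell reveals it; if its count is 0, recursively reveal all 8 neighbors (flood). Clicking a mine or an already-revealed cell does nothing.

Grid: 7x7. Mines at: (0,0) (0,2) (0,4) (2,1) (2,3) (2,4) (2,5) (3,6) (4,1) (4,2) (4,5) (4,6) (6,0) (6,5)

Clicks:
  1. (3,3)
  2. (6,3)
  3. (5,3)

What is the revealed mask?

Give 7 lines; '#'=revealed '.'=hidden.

Answer: .......
.......
.......
...#...
.......
.####..
.####..

Derivation:
Click 1 (3,3) count=3: revealed 1 new [(3,3)] -> total=1
Click 2 (6,3) count=0: revealed 8 new [(5,1) (5,2) (5,3) (5,4) (6,1) (6,2) (6,3) (6,4)] -> total=9
Click 3 (5,3) count=1: revealed 0 new [(none)] -> total=9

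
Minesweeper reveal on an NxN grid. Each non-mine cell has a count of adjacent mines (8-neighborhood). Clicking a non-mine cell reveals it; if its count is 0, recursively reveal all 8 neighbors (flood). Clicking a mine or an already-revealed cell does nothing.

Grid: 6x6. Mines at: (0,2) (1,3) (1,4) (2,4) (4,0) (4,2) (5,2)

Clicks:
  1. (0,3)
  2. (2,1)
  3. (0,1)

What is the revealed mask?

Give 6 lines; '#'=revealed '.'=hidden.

Click 1 (0,3) count=3: revealed 1 new [(0,3)] -> total=1
Click 2 (2,1) count=0: revealed 11 new [(0,0) (0,1) (1,0) (1,1) (1,2) (2,0) (2,1) (2,2) (3,0) (3,1) (3,2)] -> total=12
Click 3 (0,1) count=1: revealed 0 new [(none)] -> total=12

Answer: ##.#..
###...
###...
###...
......
......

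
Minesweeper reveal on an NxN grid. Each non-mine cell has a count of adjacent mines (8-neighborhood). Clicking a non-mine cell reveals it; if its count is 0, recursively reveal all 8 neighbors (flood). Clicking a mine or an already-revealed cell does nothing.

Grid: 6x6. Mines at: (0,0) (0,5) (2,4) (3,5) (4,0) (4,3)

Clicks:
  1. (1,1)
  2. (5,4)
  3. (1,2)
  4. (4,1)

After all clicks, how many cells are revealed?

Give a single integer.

Answer: 19

Derivation:
Click 1 (1,1) count=1: revealed 1 new [(1,1)] -> total=1
Click 2 (5,4) count=1: revealed 1 new [(5,4)] -> total=2
Click 3 (1,2) count=0: revealed 16 new [(0,1) (0,2) (0,3) (0,4) (1,0) (1,2) (1,3) (1,4) (2,0) (2,1) (2,2) (2,3) (3,0) (3,1) (3,2) (3,3)] -> total=18
Click 4 (4,1) count=1: revealed 1 new [(4,1)] -> total=19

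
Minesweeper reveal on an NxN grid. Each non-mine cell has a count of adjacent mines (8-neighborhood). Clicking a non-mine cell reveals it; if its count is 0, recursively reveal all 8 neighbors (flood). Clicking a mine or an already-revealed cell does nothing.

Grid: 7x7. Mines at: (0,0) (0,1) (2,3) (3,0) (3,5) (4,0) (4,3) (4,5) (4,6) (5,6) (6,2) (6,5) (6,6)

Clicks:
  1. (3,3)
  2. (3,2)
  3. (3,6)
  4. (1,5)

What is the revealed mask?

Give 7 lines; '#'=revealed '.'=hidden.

Answer: ..#####
..#####
....###
..##..#
.......
.......
.......

Derivation:
Click 1 (3,3) count=2: revealed 1 new [(3,3)] -> total=1
Click 2 (3,2) count=2: revealed 1 new [(3,2)] -> total=2
Click 3 (3,6) count=3: revealed 1 new [(3,6)] -> total=3
Click 4 (1,5) count=0: revealed 13 new [(0,2) (0,3) (0,4) (0,5) (0,6) (1,2) (1,3) (1,4) (1,5) (1,6) (2,4) (2,5) (2,6)] -> total=16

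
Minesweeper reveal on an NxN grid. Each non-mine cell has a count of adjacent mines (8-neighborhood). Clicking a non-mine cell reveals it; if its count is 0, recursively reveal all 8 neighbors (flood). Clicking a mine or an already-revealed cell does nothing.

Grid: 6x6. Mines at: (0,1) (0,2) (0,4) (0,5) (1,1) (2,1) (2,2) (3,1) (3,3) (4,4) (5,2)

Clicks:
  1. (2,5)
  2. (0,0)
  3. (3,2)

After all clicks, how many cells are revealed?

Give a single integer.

Answer: 8

Derivation:
Click 1 (2,5) count=0: revealed 6 new [(1,4) (1,5) (2,4) (2,5) (3,4) (3,5)] -> total=6
Click 2 (0,0) count=2: revealed 1 new [(0,0)] -> total=7
Click 3 (3,2) count=4: revealed 1 new [(3,2)] -> total=8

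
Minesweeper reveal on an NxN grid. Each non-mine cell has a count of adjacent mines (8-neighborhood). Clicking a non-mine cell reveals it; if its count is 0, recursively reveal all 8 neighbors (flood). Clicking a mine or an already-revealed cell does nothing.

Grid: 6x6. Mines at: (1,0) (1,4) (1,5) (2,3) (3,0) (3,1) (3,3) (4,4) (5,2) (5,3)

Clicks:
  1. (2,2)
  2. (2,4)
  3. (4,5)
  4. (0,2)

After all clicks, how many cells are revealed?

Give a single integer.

Answer: 9

Derivation:
Click 1 (2,2) count=3: revealed 1 new [(2,2)] -> total=1
Click 2 (2,4) count=4: revealed 1 new [(2,4)] -> total=2
Click 3 (4,5) count=1: revealed 1 new [(4,5)] -> total=3
Click 4 (0,2) count=0: revealed 6 new [(0,1) (0,2) (0,3) (1,1) (1,2) (1,3)] -> total=9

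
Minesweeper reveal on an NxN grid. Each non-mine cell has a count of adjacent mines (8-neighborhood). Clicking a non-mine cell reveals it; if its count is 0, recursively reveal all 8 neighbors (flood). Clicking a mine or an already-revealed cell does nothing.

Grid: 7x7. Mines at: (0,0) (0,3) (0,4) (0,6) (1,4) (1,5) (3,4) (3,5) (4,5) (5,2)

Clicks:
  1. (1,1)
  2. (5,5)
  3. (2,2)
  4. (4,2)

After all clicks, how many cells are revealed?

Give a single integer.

Click 1 (1,1) count=1: revealed 1 new [(1,1)] -> total=1
Click 2 (5,5) count=1: revealed 1 new [(5,5)] -> total=2
Click 3 (2,2) count=0: revealed 19 new [(1,0) (1,2) (1,3) (2,0) (2,1) (2,2) (2,3) (3,0) (3,1) (3,2) (3,3) (4,0) (4,1) (4,2) (4,3) (5,0) (5,1) (6,0) (6,1)] -> total=21
Click 4 (4,2) count=1: revealed 0 new [(none)] -> total=21

Answer: 21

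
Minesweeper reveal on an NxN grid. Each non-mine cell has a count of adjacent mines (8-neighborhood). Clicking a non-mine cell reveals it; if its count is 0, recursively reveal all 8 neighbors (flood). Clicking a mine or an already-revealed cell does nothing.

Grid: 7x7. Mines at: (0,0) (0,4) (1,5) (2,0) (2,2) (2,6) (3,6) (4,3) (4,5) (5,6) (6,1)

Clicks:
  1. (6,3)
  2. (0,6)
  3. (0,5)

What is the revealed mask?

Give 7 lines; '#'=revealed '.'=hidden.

Click 1 (6,3) count=0: revealed 8 new [(5,2) (5,3) (5,4) (5,5) (6,2) (6,3) (6,4) (6,5)] -> total=8
Click 2 (0,6) count=1: revealed 1 new [(0,6)] -> total=9
Click 3 (0,5) count=2: revealed 1 new [(0,5)] -> total=10

Answer: .....##
.......
.......
.......
.......
..####.
..####.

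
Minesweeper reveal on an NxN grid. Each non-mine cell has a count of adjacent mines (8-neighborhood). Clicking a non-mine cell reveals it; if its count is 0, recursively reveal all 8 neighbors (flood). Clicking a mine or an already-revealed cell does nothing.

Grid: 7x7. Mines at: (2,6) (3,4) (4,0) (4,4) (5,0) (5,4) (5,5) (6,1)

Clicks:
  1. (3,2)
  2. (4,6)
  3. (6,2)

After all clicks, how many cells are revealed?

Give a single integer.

Answer: 32

Derivation:
Click 1 (3,2) count=0: revealed 30 new [(0,0) (0,1) (0,2) (0,3) (0,4) (0,5) (0,6) (1,0) (1,1) (1,2) (1,3) (1,4) (1,5) (1,6) (2,0) (2,1) (2,2) (2,3) (2,4) (2,5) (3,0) (3,1) (3,2) (3,3) (4,1) (4,2) (4,3) (5,1) (5,2) (5,3)] -> total=30
Click 2 (4,6) count=1: revealed 1 new [(4,6)] -> total=31
Click 3 (6,2) count=1: revealed 1 new [(6,2)] -> total=32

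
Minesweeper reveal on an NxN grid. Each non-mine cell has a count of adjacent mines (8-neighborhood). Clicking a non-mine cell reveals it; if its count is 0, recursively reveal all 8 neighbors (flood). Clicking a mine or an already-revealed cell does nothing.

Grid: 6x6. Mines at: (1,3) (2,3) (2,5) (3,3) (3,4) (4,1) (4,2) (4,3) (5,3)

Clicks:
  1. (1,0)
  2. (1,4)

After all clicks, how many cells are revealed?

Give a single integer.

Answer: 13

Derivation:
Click 1 (1,0) count=0: revealed 12 new [(0,0) (0,1) (0,2) (1,0) (1,1) (1,2) (2,0) (2,1) (2,2) (3,0) (3,1) (3,2)] -> total=12
Click 2 (1,4) count=3: revealed 1 new [(1,4)] -> total=13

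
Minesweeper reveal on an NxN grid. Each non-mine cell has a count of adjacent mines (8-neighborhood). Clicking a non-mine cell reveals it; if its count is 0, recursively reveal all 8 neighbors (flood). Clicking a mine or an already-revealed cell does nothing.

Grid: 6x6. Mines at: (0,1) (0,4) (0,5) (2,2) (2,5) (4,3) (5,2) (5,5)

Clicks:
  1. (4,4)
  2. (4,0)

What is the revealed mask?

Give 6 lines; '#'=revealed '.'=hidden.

Click 1 (4,4) count=2: revealed 1 new [(4,4)] -> total=1
Click 2 (4,0) count=0: revealed 10 new [(1,0) (1,1) (2,0) (2,1) (3,0) (3,1) (4,0) (4,1) (5,0) (5,1)] -> total=11

Answer: ......
##....
##....
##....
##..#.
##....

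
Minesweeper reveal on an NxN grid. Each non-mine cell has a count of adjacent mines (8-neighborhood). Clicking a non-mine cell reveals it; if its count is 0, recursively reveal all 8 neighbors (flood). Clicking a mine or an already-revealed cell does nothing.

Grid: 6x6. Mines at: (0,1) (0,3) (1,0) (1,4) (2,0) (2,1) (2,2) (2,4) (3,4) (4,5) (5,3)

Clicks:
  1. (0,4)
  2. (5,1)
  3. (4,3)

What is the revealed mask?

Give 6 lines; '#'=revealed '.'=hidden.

Answer: ....#.
......
......
###...
####..
###...

Derivation:
Click 1 (0,4) count=2: revealed 1 new [(0,4)] -> total=1
Click 2 (5,1) count=0: revealed 9 new [(3,0) (3,1) (3,2) (4,0) (4,1) (4,2) (5,0) (5,1) (5,2)] -> total=10
Click 3 (4,3) count=2: revealed 1 new [(4,3)] -> total=11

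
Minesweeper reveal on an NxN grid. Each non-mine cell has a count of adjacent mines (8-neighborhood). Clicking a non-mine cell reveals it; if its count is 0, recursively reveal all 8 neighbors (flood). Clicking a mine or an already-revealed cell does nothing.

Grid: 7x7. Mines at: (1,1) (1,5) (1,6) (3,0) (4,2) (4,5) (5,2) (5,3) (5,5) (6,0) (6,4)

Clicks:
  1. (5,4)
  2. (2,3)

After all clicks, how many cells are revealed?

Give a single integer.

Click 1 (5,4) count=4: revealed 1 new [(5,4)] -> total=1
Click 2 (2,3) count=0: revealed 12 new [(0,2) (0,3) (0,4) (1,2) (1,3) (1,4) (2,2) (2,3) (2,4) (3,2) (3,3) (3,4)] -> total=13

Answer: 13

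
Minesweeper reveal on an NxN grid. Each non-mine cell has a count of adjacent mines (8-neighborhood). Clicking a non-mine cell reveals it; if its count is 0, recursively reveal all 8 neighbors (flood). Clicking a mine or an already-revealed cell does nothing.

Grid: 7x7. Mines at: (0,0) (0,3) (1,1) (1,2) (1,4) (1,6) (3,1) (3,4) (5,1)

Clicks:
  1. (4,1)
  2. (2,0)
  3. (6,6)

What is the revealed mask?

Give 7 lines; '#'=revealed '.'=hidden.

Click 1 (4,1) count=2: revealed 1 new [(4,1)] -> total=1
Click 2 (2,0) count=2: revealed 1 new [(2,0)] -> total=2
Click 3 (6,6) count=0: revealed 19 new [(2,5) (2,6) (3,5) (3,6) (4,2) (4,3) (4,4) (4,5) (4,6) (5,2) (5,3) (5,4) (5,5) (5,6) (6,2) (6,3) (6,4) (6,5) (6,6)] -> total=21

Answer: .......
.......
#....##
.....##
.######
..#####
..#####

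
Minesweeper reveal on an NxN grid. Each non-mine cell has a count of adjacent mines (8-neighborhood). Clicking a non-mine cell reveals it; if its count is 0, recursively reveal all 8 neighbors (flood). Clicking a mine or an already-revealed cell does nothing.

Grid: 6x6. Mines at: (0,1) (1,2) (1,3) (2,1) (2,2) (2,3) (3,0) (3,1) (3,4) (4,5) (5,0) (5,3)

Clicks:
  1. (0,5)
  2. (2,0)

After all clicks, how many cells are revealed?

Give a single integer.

Answer: 7

Derivation:
Click 1 (0,5) count=0: revealed 6 new [(0,4) (0,5) (1,4) (1,5) (2,4) (2,5)] -> total=6
Click 2 (2,0) count=3: revealed 1 new [(2,0)] -> total=7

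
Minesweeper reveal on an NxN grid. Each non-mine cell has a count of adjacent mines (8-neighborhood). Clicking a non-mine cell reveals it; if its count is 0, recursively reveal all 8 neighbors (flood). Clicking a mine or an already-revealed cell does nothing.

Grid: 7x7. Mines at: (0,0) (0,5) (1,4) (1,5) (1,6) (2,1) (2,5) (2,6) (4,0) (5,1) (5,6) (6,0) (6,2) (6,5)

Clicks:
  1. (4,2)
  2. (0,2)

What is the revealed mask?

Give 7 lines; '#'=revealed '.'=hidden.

Answer: .###...
.###...
.......
.......
..#....
.......
.......

Derivation:
Click 1 (4,2) count=1: revealed 1 new [(4,2)] -> total=1
Click 2 (0,2) count=0: revealed 6 new [(0,1) (0,2) (0,3) (1,1) (1,2) (1,3)] -> total=7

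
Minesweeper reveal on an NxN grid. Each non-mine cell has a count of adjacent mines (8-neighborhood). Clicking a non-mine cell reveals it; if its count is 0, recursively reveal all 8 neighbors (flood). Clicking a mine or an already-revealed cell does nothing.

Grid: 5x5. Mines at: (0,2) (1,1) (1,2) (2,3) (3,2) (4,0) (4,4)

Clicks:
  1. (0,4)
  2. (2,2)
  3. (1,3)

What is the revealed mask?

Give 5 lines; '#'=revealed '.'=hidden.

Answer: ...##
...##
..#..
.....
.....

Derivation:
Click 1 (0,4) count=0: revealed 4 new [(0,3) (0,4) (1,3) (1,4)] -> total=4
Click 2 (2,2) count=4: revealed 1 new [(2,2)] -> total=5
Click 3 (1,3) count=3: revealed 0 new [(none)] -> total=5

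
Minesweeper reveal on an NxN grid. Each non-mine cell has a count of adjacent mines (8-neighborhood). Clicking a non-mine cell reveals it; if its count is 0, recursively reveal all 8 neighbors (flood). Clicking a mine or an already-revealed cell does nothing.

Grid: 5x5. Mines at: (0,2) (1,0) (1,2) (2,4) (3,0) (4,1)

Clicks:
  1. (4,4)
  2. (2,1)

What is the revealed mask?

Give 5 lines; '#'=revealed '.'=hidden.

Click 1 (4,4) count=0: revealed 6 new [(3,2) (3,3) (3,4) (4,2) (4,3) (4,4)] -> total=6
Click 2 (2,1) count=3: revealed 1 new [(2,1)] -> total=7

Answer: .....
.....
.#...
..###
..###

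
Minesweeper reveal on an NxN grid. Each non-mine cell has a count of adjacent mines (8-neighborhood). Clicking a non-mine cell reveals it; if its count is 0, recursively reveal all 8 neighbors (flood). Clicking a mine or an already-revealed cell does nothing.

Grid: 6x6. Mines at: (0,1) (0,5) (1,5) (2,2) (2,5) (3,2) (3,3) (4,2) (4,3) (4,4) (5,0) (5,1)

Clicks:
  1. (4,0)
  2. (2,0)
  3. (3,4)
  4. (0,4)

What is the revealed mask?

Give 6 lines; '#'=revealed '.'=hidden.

Answer: ....#.
##....
##....
##..#.
##....
......

Derivation:
Click 1 (4,0) count=2: revealed 1 new [(4,0)] -> total=1
Click 2 (2,0) count=0: revealed 7 new [(1,0) (1,1) (2,0) (2,1) (3,0) (3,1) (4,1)] -> total=8
Click 3 (3,4) count=4: revealed 1 new [(3,4)] -> total=9
Click 4 (0,4) count=2: revealed 1 new [(0,4)] -> total=10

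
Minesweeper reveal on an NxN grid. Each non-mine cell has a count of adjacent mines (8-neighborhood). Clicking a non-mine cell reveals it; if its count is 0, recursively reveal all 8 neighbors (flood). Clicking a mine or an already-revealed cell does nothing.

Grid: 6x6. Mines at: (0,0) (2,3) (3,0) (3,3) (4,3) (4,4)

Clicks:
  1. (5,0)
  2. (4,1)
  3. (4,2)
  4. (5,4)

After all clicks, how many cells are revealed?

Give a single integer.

Click 1 (5,0) count=0: revealed 6 new [(4,0) (4,1) (4,2) (5,0) (5,1) (5,2)] -> total=6
Click 2 (4,1) count=1: revealed 0 new [(none)] -> total=6
Click 3 (4,2) count=2: revealed 0 new [(none)] -> total=6
Click 4 (5,4) count=2: revealed 1 new [(5,4)] -> total=7

Answer: 7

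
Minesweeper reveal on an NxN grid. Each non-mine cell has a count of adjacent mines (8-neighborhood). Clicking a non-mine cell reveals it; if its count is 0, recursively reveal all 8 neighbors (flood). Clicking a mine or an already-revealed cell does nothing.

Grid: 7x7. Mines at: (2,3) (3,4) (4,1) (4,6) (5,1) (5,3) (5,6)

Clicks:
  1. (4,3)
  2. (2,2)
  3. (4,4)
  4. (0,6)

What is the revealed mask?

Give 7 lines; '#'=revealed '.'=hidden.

Click 1 (4,3) count=2: revealed 1 new [(4,3)] -> total=1
Click 2 (2,2) count=1: revealed 1 new [(2,2)] -> total=2
Click 3 (4,4) count=2: revealed 1 new [(4,4)] -> total=3
Click 4 (0,6) count=0: revealed 24 new [(0,0) (0,1) (0,2) (0,3) (0,4) (0,5) (0,6) (1,0) (1,1) (1,2) (1,3) (1,4) (1,5) (1,6) (2,0) (2,1) (2,4) (2,5) (2,6) (3,0) (3,1) (3,2) (3,5) (3,6)] -> total=27

Answer: #######
#######
###.###
###..##
...##..
.......
.......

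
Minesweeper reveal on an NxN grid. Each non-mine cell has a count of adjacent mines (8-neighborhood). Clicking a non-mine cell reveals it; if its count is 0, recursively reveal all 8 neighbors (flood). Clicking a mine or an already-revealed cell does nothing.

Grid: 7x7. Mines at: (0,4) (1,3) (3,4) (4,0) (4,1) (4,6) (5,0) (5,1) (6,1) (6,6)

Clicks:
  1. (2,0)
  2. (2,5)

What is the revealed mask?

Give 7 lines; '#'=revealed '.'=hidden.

Answer: ###....
###....
###..#.
###....
.......
.......
.......

Derivation:
Click 1 (2,0) count=0: revealed 12 new [(0,0) (0,1) (0,2) (1,0) (1,1) (1,2) (2,0) (2,1) (2,2) (3,0) (3,1) (3,2)] -> total=12
Click 2 (2,5) count=1: revealed 1 new [(2,5)] -> total=13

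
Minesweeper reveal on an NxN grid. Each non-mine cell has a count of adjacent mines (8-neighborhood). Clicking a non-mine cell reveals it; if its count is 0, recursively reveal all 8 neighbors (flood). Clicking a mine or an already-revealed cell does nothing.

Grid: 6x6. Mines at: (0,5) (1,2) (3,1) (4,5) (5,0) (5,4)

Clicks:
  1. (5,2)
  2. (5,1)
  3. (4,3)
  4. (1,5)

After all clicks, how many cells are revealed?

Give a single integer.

Click 1 (5,2) count=0: revealed 6 new [(4,1) (4,2) (4,3) (5,1) (5,2) (5,3)] -> total=6
Click 2 (5,1) count=1: revealed 0 new [(none)] -> total=6
Click 3 (4,3) count=1: revealed 0 new [(none)] -> total=6
Click 4 (1,5) count=1: revealed 1 new [(1,5)] -> total=7

Answer: 7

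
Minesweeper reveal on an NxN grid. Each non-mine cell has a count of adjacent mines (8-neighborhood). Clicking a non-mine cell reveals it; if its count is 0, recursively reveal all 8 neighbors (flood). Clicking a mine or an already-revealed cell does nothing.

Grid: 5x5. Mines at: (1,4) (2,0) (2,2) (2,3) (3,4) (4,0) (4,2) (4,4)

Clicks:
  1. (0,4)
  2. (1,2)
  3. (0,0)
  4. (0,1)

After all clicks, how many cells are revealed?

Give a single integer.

Answer: 9

Derivation:
Click 1 (0,4) count=1: revealed 1 new [(0,4)] -> total=1
Click 2 (1,2) count=2: revealed 1 new [(1,2)] -> total=2
Click 3 (0,0) count=0: revealed 7 new [(0,0) (0,1) (0,2) (0,3) (1,0) (1,1) (1,3)] -> total=9
Click 4 (0,1) count=0: revealed 0 new [(none)] -> total=9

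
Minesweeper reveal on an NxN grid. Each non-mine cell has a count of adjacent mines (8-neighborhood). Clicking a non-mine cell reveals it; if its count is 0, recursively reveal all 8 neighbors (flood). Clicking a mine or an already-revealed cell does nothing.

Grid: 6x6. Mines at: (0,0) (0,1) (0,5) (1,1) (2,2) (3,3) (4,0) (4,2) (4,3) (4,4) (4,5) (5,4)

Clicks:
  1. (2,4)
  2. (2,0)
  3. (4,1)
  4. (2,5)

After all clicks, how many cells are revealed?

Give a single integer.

Answer: 8

Derivation:
Click 1 (2,4) count=1: revealed 1 new [(2,4)] -> total=1
Click 2 (2,0) count=1: revealed 1 new [(2,0)] -> total=2
Click 3 (4,1) count=2: revealed 1 new [(4,1)] -> total=3
Click 4 (2,5) count=0: revealed 5 new [(1,4) (1,5) (2,5) (3,4) (3,5)] -> total=8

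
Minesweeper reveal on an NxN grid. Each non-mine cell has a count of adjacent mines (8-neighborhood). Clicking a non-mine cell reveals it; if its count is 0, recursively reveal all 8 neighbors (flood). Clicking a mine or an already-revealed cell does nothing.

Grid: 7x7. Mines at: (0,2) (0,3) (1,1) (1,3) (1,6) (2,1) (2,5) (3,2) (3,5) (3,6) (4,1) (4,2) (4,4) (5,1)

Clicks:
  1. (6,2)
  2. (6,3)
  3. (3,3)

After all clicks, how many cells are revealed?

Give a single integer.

Click 1 (6,2) count=1: revealed 1 new [(6,2)] -> total=1
Click 2 (6,3) count=0: revealed 11 new [(4,5) (4,6) (5,2) (5,3) (5,4) (5,5) (5,6) (6,3) (6,4) (6,5) (6,6)] -> total=12
Click 3 (3,3) count=3: revealed 1 new [(3,3)] -> total=13

Answer: 13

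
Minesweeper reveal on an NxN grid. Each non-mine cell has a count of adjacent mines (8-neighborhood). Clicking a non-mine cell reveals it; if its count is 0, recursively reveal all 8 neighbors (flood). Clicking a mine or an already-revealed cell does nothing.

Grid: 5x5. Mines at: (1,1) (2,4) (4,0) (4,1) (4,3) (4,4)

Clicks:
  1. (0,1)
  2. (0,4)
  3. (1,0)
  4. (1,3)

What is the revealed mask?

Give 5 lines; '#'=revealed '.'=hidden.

Answer: .####
#.###
.....
.....
.....

Derivation:
Click 1 (0,1) count=1: revealed 1 new [(0,1)] -> total=1
Click 2 (0,4) count=0: revealed 6 new [(0,2) (0,3) (0,4) (1,2) (1,3) (1,4)] -> total=7
Click 3 (1,0) count=1: revealed 1 new [(1,0)] -> total=8
Click 4 (1,3) count=1: revealed 0 new [(none)] -> total=8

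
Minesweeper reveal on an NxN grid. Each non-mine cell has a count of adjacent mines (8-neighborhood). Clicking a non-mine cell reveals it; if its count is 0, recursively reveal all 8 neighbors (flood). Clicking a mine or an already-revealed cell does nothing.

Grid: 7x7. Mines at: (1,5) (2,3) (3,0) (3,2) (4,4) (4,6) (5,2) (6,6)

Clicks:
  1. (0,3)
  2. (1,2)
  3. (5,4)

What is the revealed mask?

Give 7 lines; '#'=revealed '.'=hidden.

Answer: #####..
#####..
###....
.......
.......
....#..
.......

Derivation:
Click 1 (0,3) count=0: revealed 13 new [(0,0) (0,1) (0,2) (0,3) (0,4) (1,0) (1,1) (1,2) (1,3) (1,4) (2,0) (2,1) (2,2)] -> total=13
Click 2 (1,2) count=1: revealed 0 new [(none)] -> total=13
Click 3 (5,4) count=1: revealed 1 new [(5,4)] -> total=14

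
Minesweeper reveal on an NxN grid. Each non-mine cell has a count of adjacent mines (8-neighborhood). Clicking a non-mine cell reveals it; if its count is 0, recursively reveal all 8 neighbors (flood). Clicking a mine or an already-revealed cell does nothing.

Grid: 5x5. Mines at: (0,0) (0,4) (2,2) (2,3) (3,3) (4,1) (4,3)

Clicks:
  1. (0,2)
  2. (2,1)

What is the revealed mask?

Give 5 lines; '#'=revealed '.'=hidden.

Answer: .###.
.###.
.#...
.....
.....

Derivation:
Click 1 (0,2) count=0: revealed 6 new [(0,1) (0,2) (0,3) (1,1) (1,2) (1,3)] -> total=6
Click 2 (2,1) count=1: revealed 1 new [(2,1)] -> total=7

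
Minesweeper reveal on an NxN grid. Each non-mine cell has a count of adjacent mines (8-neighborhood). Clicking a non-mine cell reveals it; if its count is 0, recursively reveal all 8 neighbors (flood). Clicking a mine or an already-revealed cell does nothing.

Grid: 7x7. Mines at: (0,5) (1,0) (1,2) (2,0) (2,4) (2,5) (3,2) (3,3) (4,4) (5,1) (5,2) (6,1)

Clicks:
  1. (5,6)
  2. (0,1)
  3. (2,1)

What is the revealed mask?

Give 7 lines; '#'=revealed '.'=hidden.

Answer: .#.....
.......
.#.....
.....##
.....##
...####
...####

Derivation:
Click 1 (5,6) count=0: revealed 12 new [(3,5) (3,6) (4,5) (4,6) (5,3) (5,4) (5,5) (5,6) (6,3) (6,4) (6,5) (6,6)] -> total=12
Click 2 (0,1) count=2: revealed 1 new [(0,1)] -> total=13
Click 3 (2,1) count=4: revealed 1 new [(2,1)] -> total=14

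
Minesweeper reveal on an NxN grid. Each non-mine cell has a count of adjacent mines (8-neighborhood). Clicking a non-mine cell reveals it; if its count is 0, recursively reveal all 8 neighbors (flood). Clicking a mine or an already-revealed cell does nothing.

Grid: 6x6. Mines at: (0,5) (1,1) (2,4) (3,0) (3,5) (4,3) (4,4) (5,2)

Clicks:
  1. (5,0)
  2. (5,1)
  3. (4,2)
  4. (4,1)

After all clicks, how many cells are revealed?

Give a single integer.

Answer: 5

Derivation:
Click 1 (5,0) count=0: revealed 4 new [(4,0) (4,1) (5,0) (5,1)] -> total=4
Click 2 (5,1) count=1: revealed 0 new [(none)] -> total=4
Click 3 (4,2) count=2: revealed 1 new [(4,2)] -> total=5
Click 4 (4,1) count=2: revealed 0 new [(none)] -> total=5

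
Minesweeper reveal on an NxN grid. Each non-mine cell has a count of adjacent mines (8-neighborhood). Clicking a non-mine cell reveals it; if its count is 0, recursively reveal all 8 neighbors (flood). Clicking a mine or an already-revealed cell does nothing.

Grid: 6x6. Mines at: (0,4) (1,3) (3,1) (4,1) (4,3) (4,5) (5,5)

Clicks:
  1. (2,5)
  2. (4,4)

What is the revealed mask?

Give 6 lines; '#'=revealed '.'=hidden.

Click 1 (2,5) count=0: revealed 6 new [(1,4) (1,5) (2,4) (2,5) (3,4) (3,5)] -> total=6
Click 2 (4,4) count=3: revealed 1 new [(4,4)] -> total=7

Answer: ......
....##
....##
....##
....#.
......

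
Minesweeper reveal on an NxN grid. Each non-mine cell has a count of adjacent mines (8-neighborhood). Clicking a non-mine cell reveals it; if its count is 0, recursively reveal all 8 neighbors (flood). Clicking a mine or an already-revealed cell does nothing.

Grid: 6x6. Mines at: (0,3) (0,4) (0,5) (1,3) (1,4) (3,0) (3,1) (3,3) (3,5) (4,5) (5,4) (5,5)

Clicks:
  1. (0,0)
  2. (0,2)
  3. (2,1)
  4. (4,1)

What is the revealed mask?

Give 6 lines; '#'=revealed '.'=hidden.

Answer: ###...
###...
###...
......
.#....
......

Derivation:
Click 1 (0,0) count=0: revealed 9 new [(0,0) (0,1) (0,2) (1,0) (1,1) (1,2) (2,0) (2,1) (2,2)] -> total=9
Click 2 (0,2) count=2: revealed 0 new [(none)] -> total=9
Click 3 (2,1) count=2: revealed 0 new [(none)] -> total=9
Click 4 (4,1) count=2: revealed 1 new [(4,1)] -> total=10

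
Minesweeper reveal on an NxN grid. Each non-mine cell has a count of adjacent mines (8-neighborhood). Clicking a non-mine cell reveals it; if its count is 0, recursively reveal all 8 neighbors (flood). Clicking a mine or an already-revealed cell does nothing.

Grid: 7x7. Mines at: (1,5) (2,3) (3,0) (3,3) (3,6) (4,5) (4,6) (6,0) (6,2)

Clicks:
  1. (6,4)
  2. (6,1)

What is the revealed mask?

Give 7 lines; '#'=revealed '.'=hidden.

Answer: .......
.......
.......
.......
.......
...####
.#.####

Derivation:
Click 1 (6,4) count=0: revealed 8 new [(5,3) (5,4) (5,5) (5,6) (6,3) (6,4) (6,5) (6,6)] -> total=8
Click 2 (6,1) count=2: revealed 1 new [(6,1)] -> total=9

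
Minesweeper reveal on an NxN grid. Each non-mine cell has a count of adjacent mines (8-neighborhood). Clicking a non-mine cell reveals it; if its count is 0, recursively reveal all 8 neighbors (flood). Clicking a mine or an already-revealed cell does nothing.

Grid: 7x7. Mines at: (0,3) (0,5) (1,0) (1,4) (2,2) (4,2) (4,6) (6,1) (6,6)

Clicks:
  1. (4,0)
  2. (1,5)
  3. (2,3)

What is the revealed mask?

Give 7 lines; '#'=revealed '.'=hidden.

Click 1 (4,0) count=0: revealed 8 new [(2,0) (2,1) (3,0) (3,1) (4,0) (4,1) (5,0) (5,1)] -> total=8
Click 2 (1,5) count=2: revealed 1 new [(1,5)] -> total=9
Click 3 (2,3) count=2: revealed 1 new [(2,3)] -> total=10

Answer: .......
.....#.
##.#...
##.....
##.....
##.....
.......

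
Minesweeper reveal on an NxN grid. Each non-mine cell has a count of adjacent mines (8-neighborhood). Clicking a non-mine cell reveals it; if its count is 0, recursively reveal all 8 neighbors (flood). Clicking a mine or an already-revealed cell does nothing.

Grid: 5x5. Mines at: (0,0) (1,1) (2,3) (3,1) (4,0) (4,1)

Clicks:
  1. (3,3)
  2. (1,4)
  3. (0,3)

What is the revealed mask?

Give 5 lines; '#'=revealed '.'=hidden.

Answer: ..###
..###
.....
...#.
.....

Derivation:
Click 1 (3,3) count=1: revealed 1 new [(3,3)] -> total=1
Click 2 (1,4) count=1: revealed 1 new [(1,4)] -> total=2
Click 3 (0,3) count=0: revealed 5 new [(0,2) (0,3) (0,4) (1,2) (1,3)] -> total=7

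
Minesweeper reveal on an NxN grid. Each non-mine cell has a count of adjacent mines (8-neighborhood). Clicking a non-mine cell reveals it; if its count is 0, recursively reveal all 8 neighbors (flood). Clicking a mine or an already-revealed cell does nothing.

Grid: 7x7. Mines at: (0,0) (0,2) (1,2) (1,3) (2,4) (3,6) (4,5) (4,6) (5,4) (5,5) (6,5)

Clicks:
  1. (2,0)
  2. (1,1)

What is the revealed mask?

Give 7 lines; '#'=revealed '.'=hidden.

Answer: .......
##.....
####...
####...
####...
####...
####...

Derivation:
Click 1 (2,0) count=0: revealed 22 new [(1,0) (1,1) (2,0) (2,1) (2,2) (2,3) (3,0) (3,1) (3,2) (3,3) (4,0) (4,1) (4,2) (4,3) (5,0) (5,1) (5,2) (5,3) (6,0) (6,1) (6,2) (6,3)] -> total=22
Click 2 (1,1) count=3: revealed 0 new [(none)] -> total=22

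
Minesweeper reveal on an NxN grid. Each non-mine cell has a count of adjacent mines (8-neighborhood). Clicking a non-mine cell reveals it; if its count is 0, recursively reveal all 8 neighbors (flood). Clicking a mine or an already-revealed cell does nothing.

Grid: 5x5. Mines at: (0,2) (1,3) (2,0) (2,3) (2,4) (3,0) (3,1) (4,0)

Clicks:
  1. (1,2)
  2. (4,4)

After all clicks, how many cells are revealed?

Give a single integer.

Answer: 7

Derivation:
Click 1 (1,2) count=3: revealed 1 new [(1,2)] -> total=1
Click 2 (4,4) count=0: revealed 6 new [(3,2) (3,3) (3,4) (4,2) (4,3) (4,4)] -> total=7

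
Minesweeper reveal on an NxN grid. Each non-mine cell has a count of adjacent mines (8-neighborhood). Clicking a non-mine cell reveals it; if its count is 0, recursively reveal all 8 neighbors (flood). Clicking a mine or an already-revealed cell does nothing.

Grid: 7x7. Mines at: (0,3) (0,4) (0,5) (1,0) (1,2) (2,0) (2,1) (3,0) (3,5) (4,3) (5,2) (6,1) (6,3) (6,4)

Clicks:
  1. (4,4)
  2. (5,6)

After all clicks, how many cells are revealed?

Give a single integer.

Click 1 (4,4) count=2: revealed 1 new [(4,4)] -> total=1
Click 2 (5,6) count=0: revealed 6 new [(4,5) (4,6) (5,5) (5,6) (6,5) (6,6)] -> total=7

Answer: 7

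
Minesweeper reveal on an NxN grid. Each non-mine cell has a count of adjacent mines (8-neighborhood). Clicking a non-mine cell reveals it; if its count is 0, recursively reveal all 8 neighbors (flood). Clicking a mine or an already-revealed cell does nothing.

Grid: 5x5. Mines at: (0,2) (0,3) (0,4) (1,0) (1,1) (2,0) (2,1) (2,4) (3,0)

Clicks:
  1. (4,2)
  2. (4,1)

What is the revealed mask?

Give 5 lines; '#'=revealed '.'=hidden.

Answer: .....
.....
.....
.####
.####

Derivation:
Click 1 (4,2) count=0: revealed 8 new [(3,1) (3,2) (3,3) (3,4) (4,1) (4,2) (4,3) (4,4)] -> total=8
Click 2 (4,1) count=1: revealed 0 new [(none)] -> total=8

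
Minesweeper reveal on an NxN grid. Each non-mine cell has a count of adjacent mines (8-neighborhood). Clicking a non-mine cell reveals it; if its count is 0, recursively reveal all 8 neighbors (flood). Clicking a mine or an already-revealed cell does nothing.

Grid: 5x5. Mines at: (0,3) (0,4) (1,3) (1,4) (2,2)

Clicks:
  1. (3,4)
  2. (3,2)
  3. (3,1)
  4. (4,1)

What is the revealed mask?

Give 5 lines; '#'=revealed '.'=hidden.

Click 1 (3,4) count=0: revealed 20 new [(0,0) (0,1) (0,2) (1,0) (1,1) (1,2) (2,0) (2,1) (2,3) (2,4) (3,0) (3,1) (3,2) (3,3) (3,4) (4,0) (4,1) (4,2) (4,3) (4,4)] -> total=20
Click 2 (3,2) count=1: revealed 0 new [(none)] -> total=20
Click 3 (3,1) count=1: revealed 0 new [(none)] -> total=20
Click 4 (4,1) count=0: revealed 0 new [(none)] -> total=20

Answer: ###..
###..
##.##
#####
#####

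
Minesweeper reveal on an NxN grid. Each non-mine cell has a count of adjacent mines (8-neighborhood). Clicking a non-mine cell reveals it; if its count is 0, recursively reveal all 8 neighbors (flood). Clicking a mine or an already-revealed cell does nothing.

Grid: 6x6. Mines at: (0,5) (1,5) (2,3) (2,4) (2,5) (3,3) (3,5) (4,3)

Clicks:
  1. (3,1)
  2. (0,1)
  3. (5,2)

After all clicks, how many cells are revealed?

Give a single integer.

Answer: 22

Derivation:
Click 1 (3,1) count=0: revealed 22 new [(0,0) (0,1) (0,2) (0,3) (0,4) (1,0) (1,1) (1,2) (1,3) (1,4) (2,0) (2,1) (2,2) (3,0) (3,1) (3,2) (4,0) (4,1) (4,2) (5,0) (5,1) (5,2)] -> total=22
Click 2 (0,1) count=0: revealed 0 new [(none)] -> total=22
Click 3 (5,2) count=1: revealed 0 new [(none)] -> total=22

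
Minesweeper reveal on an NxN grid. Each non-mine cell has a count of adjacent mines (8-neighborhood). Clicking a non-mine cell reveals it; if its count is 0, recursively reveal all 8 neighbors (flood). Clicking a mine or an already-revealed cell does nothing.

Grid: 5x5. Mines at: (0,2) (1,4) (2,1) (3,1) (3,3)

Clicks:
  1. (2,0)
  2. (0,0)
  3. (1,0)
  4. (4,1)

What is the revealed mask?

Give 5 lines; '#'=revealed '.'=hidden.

Click 1 (2,0) count=2: revealed 1 new [(2,0)] -> total=1
Click 2 (0,0) count=0: revealed 4 new [(0,0) (0,1) (1,0) (1,1)] -> total=5
Click 3 (1,0) count=1: revealed 0 new [(none)] -> total=5
Click 4 (4,1) count=1: revealed 1 new [(4,1)] -> total=6

Answer: ##...
##...
#....
.....
.#...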